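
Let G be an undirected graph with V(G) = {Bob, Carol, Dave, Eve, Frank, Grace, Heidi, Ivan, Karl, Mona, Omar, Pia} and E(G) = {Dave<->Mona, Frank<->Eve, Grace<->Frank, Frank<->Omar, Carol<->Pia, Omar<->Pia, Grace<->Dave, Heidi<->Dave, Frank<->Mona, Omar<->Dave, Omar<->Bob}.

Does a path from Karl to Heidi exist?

Karl has no edges, so nothing is reachable from it.

No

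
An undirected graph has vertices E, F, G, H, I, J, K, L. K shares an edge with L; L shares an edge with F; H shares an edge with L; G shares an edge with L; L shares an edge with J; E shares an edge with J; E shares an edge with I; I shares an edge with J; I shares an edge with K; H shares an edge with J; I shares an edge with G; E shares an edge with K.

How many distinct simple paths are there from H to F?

H–J–E–I–G–L–F
H–J–E–I–K–L–F
H–J–E–K–I–G–L–F
H–J–E–K–L–F
H–J–I–E–K–L–F
H–J–I–G–L–F
H–J–I–K–L–F
H–J–L–F
H–L–F

9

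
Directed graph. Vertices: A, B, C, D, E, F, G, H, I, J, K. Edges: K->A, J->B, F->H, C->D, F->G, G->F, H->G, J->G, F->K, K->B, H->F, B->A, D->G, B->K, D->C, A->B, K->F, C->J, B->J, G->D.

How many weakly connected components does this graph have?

3

From A: component {A, B, C, D, F, G, H, J, K}.
From E: component {E}.
From I: component {I}.
That's 3 components.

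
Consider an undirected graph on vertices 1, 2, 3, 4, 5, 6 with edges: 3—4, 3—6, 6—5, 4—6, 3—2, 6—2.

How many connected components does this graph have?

2

From 1: component {1}.
From 2: component {2, 3, 4, 5, 6}.
That's 2 components.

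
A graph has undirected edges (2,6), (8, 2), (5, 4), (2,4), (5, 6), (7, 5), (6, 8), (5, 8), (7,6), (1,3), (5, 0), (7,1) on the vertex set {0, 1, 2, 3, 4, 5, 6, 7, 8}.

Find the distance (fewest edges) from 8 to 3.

4

Distance 0: 8.
Distance 1: 2, 5, 6.
Distance 2: 0, 4, 7.
Distance 3: 1.
Distance 4: 3 — contains 3.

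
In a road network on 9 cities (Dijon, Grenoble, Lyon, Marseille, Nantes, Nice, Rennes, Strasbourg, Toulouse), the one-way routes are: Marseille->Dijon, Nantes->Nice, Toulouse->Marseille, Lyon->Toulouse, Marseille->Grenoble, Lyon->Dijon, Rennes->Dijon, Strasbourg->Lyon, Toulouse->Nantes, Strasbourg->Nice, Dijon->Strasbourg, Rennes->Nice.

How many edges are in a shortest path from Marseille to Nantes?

5

Distance 0: Marseille.
Distance 1: Dijon, Grenoble.
Distance 2: Strasbourg.
Distance 3: Lyon, Nice.
Distance 4: Toulouse.
Distance 5: Nantes — contains Nantes.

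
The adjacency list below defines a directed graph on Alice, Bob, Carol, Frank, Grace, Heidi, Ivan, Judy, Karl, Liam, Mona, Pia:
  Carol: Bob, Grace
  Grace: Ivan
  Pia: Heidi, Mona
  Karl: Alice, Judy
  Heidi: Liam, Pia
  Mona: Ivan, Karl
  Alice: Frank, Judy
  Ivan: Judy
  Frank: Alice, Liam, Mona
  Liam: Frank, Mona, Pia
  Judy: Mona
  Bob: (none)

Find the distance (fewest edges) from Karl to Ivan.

3

Distance 0: Karl.
Distance 1: Alice, Judy.
Distance 2: Frank, Mona.
Distance 3: Ivan, Liam — contains Ivan.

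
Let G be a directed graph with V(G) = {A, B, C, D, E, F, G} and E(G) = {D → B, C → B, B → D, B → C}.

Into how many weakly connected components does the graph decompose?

From A: component {A}.
From B: component {B, C, D}.
From E: component {E}.
From F: component {F}.
From G: component {G}.
That's 5 components.

5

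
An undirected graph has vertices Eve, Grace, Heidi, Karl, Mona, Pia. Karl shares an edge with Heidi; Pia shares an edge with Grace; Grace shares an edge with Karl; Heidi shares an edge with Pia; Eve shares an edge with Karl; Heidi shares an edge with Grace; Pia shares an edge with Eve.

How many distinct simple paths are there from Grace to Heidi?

5

Grace–Heidi
Grace–Karl–Eve–Pia–Heidi
Grace–Karl–Heidi
Grace–Pia–Eve–Karl–Heidi
Grace–Pia–Heidi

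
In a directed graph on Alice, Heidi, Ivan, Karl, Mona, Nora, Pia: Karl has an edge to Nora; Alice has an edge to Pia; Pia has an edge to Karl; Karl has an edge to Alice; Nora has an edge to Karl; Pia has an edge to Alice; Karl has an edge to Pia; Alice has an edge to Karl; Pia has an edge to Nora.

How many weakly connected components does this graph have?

From Alice: component {Alice, Karl, Nora, Pia}.
From Heidi: component {Heidi}.
From Ivan: component {Ivan}.
From Mona: component {Mona}.
That's 4 components.

4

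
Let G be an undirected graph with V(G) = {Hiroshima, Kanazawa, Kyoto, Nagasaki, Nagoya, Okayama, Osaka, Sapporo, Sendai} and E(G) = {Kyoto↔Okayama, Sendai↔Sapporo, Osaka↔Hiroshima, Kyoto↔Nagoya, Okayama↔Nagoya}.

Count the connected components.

5

From Hiroshima: component {Hiroshima, Osaka}.
From Kanazawa: component {Kanazawa}.
From Kyoto: component {Kyoto, Nagoya, Okayama}.
From Nagasaki: component {Nagasaki}.
From Sapporo: component {Sapporo, Sendai}.
That's 5 components.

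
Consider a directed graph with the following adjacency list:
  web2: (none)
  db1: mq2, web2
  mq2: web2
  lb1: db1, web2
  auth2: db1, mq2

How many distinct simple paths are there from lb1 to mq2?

lb1→db1→mq2

1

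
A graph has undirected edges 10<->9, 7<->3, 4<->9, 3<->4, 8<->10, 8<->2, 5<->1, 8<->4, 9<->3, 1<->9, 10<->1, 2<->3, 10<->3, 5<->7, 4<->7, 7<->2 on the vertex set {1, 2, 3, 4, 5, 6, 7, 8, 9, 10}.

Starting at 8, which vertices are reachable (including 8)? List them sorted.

Start at 8.
Its neighbours: 2, 4, 10.
Then their neighbours: 1, 3, 7, 9.
Then next layer: 5.
Nothing further is reachable.

1, 2, 3, 4, 5, 7, 8, 9, 10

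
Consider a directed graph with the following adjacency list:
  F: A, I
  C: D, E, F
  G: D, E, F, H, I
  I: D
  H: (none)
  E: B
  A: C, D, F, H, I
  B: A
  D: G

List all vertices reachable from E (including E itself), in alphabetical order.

Start at E.
Its neighbours: B.
Then their neighbours: A.
Then next layer: C, D, F, H, I.
Then next layer: G.
Every vertex is now reached.

A, B, C, D, E, F, G, H, I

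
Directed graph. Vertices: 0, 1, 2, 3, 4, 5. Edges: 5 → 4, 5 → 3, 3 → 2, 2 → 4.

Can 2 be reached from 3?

Yes

Explore from 3.
Distance 1: reach 2.
Found 2.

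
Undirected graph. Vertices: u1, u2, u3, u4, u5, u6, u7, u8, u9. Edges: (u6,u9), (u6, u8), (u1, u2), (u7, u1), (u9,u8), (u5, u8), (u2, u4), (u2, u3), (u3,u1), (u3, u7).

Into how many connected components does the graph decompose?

From u1: component {u1, u2, u3, u4, u7}.
From u5: component {u5, u6, u8, u9}.
That's 2 components.

2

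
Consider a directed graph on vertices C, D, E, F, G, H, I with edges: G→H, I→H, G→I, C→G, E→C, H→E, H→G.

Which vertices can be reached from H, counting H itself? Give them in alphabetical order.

C, E, G, H, I

Start at H.
Its neighbours: E, G.
Then their neighbours: C, I.
Nothing further is reachable.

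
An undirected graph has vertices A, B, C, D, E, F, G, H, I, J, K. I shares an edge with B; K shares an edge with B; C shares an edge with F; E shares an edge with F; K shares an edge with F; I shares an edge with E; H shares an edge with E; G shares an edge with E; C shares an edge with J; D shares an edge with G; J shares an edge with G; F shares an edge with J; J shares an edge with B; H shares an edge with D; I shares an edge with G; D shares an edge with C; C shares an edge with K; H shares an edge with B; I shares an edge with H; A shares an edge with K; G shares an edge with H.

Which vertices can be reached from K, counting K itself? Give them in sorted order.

Start at K.
Its neighbours: A, B, C, F.
Then their neighbours: D, E, H, I, J.
Then next layer: G.
Every vertex is now reached.

A, B, C, D, E, F, G, H, I, J, K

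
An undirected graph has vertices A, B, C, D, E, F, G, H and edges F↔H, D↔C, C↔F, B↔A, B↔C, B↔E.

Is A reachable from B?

Explore from B.
Distance 1: reach A, C, E.
Found A.

Yes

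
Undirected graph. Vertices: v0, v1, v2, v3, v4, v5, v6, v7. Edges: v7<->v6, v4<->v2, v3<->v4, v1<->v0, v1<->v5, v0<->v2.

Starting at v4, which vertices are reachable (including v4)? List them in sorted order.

Start at v4.
Its neighbours: v2, v3.
Then their neighbours: v0.
Then next layer: v1.
Then next layer: v5.
Nothing further is reachable.

v0, v1, v2, v3, v4, v5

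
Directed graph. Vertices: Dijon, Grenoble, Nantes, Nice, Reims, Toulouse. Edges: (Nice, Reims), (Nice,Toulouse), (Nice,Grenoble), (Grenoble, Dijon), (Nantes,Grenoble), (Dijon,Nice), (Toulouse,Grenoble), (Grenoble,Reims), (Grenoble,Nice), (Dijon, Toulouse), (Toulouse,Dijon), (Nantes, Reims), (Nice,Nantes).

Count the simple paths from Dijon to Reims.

Dijon→Nice→Grenoble→Reims
Dijon→Nice→Nantes→Grenoble→Reims
Dijon→Nice→Nantes→Reims
Dijon→Nice→Reims
Dijon→Nice→Toulouse→Grenoble→Reims
Dijon→Toulouse→Grenoble→Nice→Nantes→Reims
Dijon→Toulouse→Grenoble→Nice→Reims
Dijon→Toulouse→Grenoble→Reims

8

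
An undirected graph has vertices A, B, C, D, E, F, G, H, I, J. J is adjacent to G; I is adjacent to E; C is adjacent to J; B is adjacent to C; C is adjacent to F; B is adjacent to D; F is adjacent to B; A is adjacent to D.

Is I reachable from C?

No

Explore from C.
Distance 1: reach B, F, J.
Distance 2: reach D, G.
Distance 3: reach A.
The search is exhausted without reaching I; it lies in a different component.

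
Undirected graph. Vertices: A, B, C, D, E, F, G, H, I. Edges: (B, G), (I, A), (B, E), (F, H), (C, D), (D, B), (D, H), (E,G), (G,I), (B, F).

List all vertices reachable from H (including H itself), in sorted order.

Start at H.
Its neighbours: D, F.
Then their neighbours: B, C.
Then next layer: E, G.
Then next layer: I.
Then next layer: A.
Every vertex is now reached.

A, B, C, D, E, F, G, H, I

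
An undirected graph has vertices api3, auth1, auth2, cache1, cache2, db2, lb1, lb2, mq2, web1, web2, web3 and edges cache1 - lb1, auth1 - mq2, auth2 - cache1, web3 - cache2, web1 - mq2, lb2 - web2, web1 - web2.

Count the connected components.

From api3: component {api3}.
From auth1: component {auth1, lb2, mq2, web1, web2}.
From auth2: component {auth2, cache1, lb1}.
From cache2: component {cache2, web3}.
From db2: component {db2}.
That's 5 components.

5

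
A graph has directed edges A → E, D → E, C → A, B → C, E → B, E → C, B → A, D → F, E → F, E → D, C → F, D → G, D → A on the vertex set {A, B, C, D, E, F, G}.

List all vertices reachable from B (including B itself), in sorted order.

Start at B.
Its neighbours: A, C.
Then their neighbours: E, F.
Then next layer: D.
Then next layer: G.
Every vertex is now reached.

A, B, C, D, E, F, G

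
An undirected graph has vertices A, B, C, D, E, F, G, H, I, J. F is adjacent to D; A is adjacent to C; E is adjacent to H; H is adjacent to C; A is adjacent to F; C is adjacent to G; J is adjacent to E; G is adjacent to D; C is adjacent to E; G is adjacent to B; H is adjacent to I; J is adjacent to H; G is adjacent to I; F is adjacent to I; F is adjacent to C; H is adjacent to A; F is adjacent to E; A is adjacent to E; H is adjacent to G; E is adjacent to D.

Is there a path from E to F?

Explore from E.
Distance 1: reach A, C, D, F, H, J.
Found F.

Yes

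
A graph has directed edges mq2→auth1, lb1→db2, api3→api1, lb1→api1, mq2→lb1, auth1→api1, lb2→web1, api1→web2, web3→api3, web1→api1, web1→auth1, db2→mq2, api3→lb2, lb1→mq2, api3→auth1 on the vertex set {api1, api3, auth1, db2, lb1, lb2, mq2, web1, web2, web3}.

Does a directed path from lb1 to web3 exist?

Explore from lb1.
Distance 1: reach api1, db2, mq2.
Distance 2: reach auth1, web2.
The search from lb1 is exhausted; no directed path reaches web3.

No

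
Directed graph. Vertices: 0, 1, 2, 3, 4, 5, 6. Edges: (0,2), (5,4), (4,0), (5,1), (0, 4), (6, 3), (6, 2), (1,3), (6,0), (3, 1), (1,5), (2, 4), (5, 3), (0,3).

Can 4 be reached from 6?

Yes

Explore from 6.
Distance 1: reach 0, 2, 3.
Distance 2: reach 1, 4.
Found 4.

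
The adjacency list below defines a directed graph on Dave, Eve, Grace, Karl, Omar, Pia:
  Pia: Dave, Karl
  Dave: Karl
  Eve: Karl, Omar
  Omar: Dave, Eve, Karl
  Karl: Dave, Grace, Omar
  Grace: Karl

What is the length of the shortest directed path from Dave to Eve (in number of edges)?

3

Distance 0: Dave.
Distance 1: Karl.
Distance 2: Grace, Omar.
Distance 3: Eve — contains Eve.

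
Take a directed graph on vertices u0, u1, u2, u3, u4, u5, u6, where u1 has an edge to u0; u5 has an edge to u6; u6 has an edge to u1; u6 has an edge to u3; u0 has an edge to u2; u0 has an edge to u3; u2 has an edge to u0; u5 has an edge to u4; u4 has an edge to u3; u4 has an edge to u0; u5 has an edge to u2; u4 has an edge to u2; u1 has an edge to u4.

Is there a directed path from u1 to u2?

Yes

Explore from u1.
Distance 1: reach u0, u4.
Distance 2: reach u2, u3.
Found u2.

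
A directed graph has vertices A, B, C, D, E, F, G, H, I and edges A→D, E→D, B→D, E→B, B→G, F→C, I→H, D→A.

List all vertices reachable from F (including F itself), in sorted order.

C, F

Start at F.
Its neighbours: C.
Nothing further is reachable.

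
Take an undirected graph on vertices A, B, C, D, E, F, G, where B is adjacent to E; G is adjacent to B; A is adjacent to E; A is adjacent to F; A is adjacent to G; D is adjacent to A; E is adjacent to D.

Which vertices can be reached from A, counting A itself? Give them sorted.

Start at A.
Its neighbours: D, E, F, G.
Then their neighbours: B.
Nothing further is reachable.

A, B, D, E, F, G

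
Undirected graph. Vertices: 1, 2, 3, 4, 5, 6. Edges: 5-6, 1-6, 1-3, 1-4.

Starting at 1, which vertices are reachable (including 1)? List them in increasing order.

1, 3, 4, 5, 6

Start at 1.
Its neighbours: 3, 4, 6.
Then their neighbours: 5.
Nothing further is reachable.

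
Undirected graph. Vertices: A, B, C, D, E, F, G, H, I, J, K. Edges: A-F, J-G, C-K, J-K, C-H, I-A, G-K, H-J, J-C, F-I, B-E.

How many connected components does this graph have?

From A: component {A, F, I}.
From B: component {B, E}.
From C: component {C, G, H, J, K}.
From D: component {D}.
That's 4 components.

4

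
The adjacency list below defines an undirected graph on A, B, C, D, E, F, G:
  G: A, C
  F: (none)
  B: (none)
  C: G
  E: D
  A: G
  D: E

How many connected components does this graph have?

4

From A: component {A, C, G}.
From B: component {B}.
From D: component {D, E}.
From F: component {F}.
That's 4 components.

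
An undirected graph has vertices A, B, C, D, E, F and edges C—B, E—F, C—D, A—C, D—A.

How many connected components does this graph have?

From A: component {A, B, C, D}.
From E: component {E, F}.
That's 2 components.

2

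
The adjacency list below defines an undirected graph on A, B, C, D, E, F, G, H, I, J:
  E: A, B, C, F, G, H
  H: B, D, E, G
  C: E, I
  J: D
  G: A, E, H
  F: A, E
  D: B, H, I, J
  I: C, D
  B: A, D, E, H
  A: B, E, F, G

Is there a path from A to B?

Yes

Explore from A.
Distance 1: reach B, E, F, G.
Found B.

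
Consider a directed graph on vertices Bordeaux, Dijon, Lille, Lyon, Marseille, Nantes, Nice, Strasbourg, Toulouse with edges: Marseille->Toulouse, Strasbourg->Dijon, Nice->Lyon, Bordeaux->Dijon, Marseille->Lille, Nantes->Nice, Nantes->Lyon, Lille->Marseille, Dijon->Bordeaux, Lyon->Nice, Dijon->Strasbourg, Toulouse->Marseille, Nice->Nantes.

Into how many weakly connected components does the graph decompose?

3

From Bordeaux: component {Bordeaux, Dijon, Strasbourg}.
From Lille: component {Lille, Marseille, Toulouse}.
From Lyon: component {Lyon, Nantes, Nice}.
That's 3 components.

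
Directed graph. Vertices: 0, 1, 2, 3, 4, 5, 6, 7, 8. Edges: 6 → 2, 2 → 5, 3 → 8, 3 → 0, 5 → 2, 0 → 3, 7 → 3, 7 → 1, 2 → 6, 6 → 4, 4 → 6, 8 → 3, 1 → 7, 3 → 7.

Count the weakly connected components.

2

From 0: component {0, 1, 3, 7, 8}.
From 2: component {2, 4, 5, 6}.
That's 2 components.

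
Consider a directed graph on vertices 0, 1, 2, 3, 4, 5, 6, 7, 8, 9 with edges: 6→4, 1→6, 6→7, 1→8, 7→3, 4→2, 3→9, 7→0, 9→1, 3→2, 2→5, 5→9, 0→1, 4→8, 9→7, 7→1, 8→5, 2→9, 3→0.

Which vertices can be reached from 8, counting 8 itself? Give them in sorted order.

Start at 8.
Its neighbours: 5.
Then their neighbours: 9.
Then next layer: 1, 7.
Then next layer: 0, 3, 6.
Then next layer: 2, 4.
Every vertex is now reached.

0, 1, 2, 3, 4, 5, 6, 7, 8, 9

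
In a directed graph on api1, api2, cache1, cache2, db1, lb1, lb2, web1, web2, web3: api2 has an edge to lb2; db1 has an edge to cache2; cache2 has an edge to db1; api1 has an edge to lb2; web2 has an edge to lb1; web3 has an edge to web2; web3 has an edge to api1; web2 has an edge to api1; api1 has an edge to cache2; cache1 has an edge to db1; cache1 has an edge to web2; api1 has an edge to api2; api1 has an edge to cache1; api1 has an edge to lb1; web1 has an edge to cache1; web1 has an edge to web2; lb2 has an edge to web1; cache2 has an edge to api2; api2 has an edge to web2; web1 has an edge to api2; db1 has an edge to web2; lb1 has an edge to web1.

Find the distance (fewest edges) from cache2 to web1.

Distance 0: cache2.
Distance 1: api2, db1.
Distance 2: lb2, web2.
Distance 3: api1, lb1, web1 — contains web1.

3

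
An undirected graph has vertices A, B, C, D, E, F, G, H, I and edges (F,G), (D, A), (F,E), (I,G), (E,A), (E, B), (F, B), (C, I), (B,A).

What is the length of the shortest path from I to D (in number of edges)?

5

Distance 0: I.
Distance 1: C, G.
Distance 2: F.
Distance 3: B, E.
Distance 4: A.
Distance 5: D — contains D.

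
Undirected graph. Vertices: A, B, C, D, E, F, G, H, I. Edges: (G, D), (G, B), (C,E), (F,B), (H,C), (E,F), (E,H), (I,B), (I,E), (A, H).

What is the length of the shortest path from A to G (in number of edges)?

Distance 0: A.
Distance 1: H.
Distance 2: C, E.
Distance 3: F, I.
Distance 4: B.
Distance 5: G — contains G.

5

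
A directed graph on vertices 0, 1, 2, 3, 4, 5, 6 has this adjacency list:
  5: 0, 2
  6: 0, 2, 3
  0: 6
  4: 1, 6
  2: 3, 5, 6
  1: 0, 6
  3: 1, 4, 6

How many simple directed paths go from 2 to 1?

6

2→3→1
2→3→4→1
2→5→0→6→3→1
2→5→0→6→3→4→1
2→6→3→1
2→6→3→4→1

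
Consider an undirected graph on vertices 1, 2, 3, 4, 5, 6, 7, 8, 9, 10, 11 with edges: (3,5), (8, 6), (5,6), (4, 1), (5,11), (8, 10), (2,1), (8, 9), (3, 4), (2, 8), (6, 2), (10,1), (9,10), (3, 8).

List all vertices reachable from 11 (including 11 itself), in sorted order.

1, 2, 3, 4, 5, 6, 8, 9, 10, 11

Start at 11.
Its neighbours: 5.
Then their neighbours: 3, 6.
Then next layer: 2, 4, 8.
Then next layer: 1, 9, 10.
Nothing further is reachable.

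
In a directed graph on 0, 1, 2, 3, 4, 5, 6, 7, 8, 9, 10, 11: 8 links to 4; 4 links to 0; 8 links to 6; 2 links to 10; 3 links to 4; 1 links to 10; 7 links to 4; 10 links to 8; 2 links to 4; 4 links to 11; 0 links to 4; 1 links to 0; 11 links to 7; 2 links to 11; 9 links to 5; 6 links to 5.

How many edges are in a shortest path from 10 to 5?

Distance 0: 10.
Distance 1: 8.
Distance 2: 4, 6.
Distance 3: 0, 5, 11 — contains 5.

3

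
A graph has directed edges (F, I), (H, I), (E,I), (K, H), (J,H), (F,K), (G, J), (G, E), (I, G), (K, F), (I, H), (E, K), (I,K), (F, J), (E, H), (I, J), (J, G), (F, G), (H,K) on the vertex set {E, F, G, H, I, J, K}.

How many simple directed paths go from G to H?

G→E→H
G→E→I→H
G→E→I→J→H
G→E→I→K→F→J→H
G→E→I→K→H
G→E→K→F→I→H
G→E→K→F→I→J→H
G→E→K→F→J→H
G→E→K→H
G→J→H

10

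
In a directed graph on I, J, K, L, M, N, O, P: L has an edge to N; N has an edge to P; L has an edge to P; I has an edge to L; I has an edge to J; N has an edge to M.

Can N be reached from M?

M has no outgoing edges, so nothing is reachable from it.

No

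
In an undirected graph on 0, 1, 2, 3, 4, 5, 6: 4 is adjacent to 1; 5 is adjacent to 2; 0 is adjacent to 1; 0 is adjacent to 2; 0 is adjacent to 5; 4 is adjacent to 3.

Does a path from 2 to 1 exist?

Explore from 2.
Distance 1: reach 0, 5.
Distance 2: reach 1.
Found 1.

Yes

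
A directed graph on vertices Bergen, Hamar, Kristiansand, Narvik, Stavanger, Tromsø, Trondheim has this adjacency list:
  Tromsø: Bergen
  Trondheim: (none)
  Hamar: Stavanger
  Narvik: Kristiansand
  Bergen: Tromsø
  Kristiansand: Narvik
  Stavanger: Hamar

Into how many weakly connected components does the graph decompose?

4

From Bergen: component {Bergen, Tromsø}.
From Hamar: component {Hamar, Stavanger}.
From Kristiansand: component {Kristiansand, Narvik}.
From Trondheim: component {Trondheim}.
That's 4 components.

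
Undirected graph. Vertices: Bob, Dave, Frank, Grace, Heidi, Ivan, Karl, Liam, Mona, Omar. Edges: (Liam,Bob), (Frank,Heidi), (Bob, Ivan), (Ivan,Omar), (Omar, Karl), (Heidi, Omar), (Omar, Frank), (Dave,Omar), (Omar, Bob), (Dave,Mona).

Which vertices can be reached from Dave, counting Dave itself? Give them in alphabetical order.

Start at Dave.
Its neighbours: Mona, Omar.
Then their neighbours: Bob, Frank, Heidi, Ivan, Karl.
Then next layer: Liam.
Nothing further is reachable.

Bob, Dave, Frank, Heidi, Ivan, Karl, Liam, Mona, Omar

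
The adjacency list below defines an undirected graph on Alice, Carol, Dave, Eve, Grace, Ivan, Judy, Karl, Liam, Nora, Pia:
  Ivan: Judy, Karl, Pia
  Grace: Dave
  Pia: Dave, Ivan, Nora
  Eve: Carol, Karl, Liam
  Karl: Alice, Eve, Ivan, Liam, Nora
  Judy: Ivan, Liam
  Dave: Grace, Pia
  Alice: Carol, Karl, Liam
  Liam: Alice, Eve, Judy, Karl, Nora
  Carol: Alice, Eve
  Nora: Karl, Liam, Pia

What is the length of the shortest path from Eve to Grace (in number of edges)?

5

Distance 0: Eve.
Distance 1: Carol, Karl, Liam.
Distance 2: Alice, Ivan, Judy, Nora.
Distance 3: Pia.
Distance 4: Dave.
Distance 5: Grace — contains Grace.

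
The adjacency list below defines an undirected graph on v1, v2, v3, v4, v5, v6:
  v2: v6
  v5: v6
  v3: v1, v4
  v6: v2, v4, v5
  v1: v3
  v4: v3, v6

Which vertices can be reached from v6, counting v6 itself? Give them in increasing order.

v1, v2, v3, v4, v5, v6

Start at v6.
Its neighbours: v2, v4, v5.
Then their neighbours: v3.
Then next layer: v1.
Every vertex is now reached.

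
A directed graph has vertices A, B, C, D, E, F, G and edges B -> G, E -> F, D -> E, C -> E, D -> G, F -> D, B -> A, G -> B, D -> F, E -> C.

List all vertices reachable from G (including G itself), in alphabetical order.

Start at G.
Its neighbours: B.
Then their neighbours: A.
Nothing further is reachable.

A, B, G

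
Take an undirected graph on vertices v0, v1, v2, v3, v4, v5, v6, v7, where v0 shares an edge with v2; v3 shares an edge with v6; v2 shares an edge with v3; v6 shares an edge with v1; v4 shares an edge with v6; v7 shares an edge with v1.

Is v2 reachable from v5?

v5 has no edges, so nothing is reachable from it.

No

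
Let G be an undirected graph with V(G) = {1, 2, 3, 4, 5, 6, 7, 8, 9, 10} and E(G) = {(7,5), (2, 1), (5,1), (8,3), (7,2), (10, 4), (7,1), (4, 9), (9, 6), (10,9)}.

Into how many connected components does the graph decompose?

3

From 1: component {1, 2, 5, 7}.
From 3: component {3, 8}.
From 4: component {4, 6, 9, 10}.
That's 3 components.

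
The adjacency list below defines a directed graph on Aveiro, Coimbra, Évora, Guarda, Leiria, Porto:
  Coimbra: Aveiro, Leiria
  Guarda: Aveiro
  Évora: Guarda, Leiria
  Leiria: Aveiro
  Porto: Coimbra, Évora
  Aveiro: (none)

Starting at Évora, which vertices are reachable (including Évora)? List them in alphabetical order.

Aveiro, Évora, Guarda, Leiria

Start at Évora.
Its neighbours: Guarda, Leiria.
Then their neighbours: Aveiro.
Nothing further is reachable.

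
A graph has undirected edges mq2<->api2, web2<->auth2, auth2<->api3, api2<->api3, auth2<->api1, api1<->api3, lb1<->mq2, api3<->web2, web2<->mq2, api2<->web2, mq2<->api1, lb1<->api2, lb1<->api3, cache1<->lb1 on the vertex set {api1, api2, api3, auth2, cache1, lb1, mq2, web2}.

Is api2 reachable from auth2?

Yes

Explore from auth2.
Distance 1: reach api1, api3, web2.
Distance 2: reach api2, lb1, mq2.
Found api2.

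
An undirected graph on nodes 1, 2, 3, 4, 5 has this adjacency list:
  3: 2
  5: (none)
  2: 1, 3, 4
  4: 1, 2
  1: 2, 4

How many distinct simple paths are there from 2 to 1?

2

2–1
2–4–1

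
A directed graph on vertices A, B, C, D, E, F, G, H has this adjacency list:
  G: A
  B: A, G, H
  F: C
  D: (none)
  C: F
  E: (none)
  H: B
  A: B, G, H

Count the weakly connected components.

From A: component {A, B, G, H}.
From C: component {C, F}.
From D: component {D}.
From E: component {E}.
That's 4 components.

4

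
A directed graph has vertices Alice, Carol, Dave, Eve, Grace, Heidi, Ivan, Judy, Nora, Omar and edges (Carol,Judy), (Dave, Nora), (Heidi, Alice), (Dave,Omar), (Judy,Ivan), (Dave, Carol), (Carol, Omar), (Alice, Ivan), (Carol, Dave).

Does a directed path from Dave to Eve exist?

Explore from Dave.
Distance 1: reach Carol, Nora, Omar.
Distance 2: reach Judy.
Distance 3: reach Ivan.
The search from Dave is exhausted; no directed path reaches Eve.

No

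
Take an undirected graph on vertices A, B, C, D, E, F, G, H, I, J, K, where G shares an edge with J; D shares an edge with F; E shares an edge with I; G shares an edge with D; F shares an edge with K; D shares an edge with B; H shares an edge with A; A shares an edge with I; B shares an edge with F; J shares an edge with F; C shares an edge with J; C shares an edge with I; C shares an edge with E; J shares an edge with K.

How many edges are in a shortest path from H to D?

Distance 0: H.
Distance 1: A.
Distance 2: I.
Distance 3: C, E.
Distance 4: J.
Distance 5: F, G, K.
Distance 6: B, D — contains D.

6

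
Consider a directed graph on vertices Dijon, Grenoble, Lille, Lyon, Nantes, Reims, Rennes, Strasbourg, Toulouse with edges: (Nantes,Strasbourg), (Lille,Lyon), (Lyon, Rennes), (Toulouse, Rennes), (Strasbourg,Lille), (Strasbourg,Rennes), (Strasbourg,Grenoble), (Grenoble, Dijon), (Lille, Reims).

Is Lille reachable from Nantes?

Explore from Nantes.
Distance 1: reach Strasbourg.
Distance 2: reach Grenoble, Lille, Rennes.
Found Lille.

Yes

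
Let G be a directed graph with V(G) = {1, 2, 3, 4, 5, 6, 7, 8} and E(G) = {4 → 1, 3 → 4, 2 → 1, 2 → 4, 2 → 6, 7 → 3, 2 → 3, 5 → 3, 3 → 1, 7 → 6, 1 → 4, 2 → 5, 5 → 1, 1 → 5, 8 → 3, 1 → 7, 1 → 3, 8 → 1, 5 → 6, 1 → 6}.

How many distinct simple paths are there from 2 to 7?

2→1→7
2→3→1→7
2→3→4→1→7
2→4→1→7
2→5→1→7
2→5→3→1→7
2→5→3→4→1→7

7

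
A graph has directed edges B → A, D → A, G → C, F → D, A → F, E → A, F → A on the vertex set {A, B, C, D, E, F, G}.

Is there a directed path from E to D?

Explore from E.
Distance 1: reach A.
Distance 2: reach F.
Distance 3: reach D.
Found D.

Yes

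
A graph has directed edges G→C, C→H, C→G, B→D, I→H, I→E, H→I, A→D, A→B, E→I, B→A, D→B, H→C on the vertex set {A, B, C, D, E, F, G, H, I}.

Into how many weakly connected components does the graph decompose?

From A: component {A, B, D}.
From C: component {C, E, G, H, I}.
From F: component {F}.
That's 3 components.

3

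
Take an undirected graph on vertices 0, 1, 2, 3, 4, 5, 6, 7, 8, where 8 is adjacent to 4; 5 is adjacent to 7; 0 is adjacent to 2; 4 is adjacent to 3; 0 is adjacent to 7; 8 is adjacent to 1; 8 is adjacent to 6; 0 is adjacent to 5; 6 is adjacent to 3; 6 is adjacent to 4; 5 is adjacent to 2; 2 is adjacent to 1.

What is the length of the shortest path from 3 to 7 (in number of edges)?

Distance 0: 3.
Distance 1: 4, 6.
Distance 2: 8.
Distance 3: 1.
Distance 4: 2.
Distance 5: 0, 5.
Distance 6: 7 — contains 7.

6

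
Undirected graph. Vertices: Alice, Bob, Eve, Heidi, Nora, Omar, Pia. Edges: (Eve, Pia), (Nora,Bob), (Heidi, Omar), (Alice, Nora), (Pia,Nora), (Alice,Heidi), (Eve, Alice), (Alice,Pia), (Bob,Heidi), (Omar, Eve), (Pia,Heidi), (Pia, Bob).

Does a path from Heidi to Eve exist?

Explore from Heidi.
Distance 1: reach Alice, Bob, Omar, Pia.
Distance 2: reach Eve, Nora.
Found Eve.

Yes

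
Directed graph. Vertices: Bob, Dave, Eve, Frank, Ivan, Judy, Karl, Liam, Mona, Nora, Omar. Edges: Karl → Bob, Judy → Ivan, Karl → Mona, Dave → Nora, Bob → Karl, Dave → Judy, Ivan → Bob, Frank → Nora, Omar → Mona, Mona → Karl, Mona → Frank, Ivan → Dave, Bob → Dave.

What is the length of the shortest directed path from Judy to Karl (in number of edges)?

Distance 0: Judy.
Distance 1: Ivan.
Distance 2: Bob, Dave.
Distance 3: Karl, Nora — contains Karl.

3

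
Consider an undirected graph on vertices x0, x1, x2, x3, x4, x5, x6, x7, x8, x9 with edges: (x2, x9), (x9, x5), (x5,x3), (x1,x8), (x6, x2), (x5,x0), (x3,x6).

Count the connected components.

From x0: component {x0, x2, x3, x5, x6, x9}.
From x1: component {x1, x8}.
From x4: component {x4}.
From x7: component {x7}.
That's 4 components.

4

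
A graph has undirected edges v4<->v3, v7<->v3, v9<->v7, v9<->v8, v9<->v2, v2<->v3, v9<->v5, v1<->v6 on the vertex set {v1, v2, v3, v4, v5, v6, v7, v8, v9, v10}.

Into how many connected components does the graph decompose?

3

From v1: component {v1, v6}.
From v2: component {v2, v3, v4, v5, v7, v8, v9}.
From v10: component {v10}.
That's 3 components.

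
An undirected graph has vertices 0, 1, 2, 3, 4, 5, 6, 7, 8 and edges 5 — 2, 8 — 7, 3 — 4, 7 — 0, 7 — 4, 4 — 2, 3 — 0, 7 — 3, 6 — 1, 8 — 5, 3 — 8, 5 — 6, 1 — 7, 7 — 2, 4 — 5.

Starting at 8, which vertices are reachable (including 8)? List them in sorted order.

Start at 8.
Its neighbours: 3, 5, 7.
Then their neighbours: 0, 1, 2, 4, 6.
Every vertex is now reached.

0, 1, 2, 3, 4, 5, 6, 7, 8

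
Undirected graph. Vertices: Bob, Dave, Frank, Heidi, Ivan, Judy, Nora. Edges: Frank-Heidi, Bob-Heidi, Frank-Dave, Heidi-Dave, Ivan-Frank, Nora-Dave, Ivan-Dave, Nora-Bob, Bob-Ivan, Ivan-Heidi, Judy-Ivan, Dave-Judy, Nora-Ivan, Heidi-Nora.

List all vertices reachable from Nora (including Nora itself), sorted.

Bob, Dave, Frank, Heidi, Ivan, Judy, Nora

Start at Nora.
Its neighbours: Bob, Dave, Heidi, Ivan.
Then their neighbours: Frank, Judy.
Every vertex is now reached.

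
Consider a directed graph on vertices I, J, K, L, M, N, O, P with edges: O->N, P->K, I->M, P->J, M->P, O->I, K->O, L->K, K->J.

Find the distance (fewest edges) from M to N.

Distance 0: M.
Distance 1: P.
Distance 2: J, K.
Distance 3: O.
Distance 4: I, N — contains N.

4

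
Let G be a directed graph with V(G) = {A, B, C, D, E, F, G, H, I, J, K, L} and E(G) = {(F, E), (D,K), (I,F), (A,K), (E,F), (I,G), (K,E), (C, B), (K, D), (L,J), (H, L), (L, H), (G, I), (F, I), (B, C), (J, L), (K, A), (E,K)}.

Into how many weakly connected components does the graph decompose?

3

From A: component {A, D, E, F, G, I, K}.
From B: component {B, C}.
From H: component {H, J, L}.
That's 3 components.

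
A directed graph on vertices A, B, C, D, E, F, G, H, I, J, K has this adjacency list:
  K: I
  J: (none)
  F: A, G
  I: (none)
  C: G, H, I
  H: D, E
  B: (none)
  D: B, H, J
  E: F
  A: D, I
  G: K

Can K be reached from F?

Yes

Explore from F.
Distance 1: reach A, G.
Distance 2: reach D, I, K.
Found K.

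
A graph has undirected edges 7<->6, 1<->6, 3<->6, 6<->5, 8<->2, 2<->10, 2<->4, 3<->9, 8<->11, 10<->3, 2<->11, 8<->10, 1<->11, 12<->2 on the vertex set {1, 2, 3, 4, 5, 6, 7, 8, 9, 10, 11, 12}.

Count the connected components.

From 1: component {1, 2, 3, 4, 5, 6, 7, 8, 9, 10, 11, 12}.
That's 1 component.

1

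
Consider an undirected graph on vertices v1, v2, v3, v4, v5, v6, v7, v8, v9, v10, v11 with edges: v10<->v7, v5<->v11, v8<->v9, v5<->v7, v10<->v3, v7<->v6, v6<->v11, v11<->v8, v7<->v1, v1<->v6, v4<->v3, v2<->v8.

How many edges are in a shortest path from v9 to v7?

4

Distance 0: v9.
Distance 1: v8.
Distance 2: v2, v11.
Distance 3: v5, v6.
Distance 4: v1, v7 — contains v7.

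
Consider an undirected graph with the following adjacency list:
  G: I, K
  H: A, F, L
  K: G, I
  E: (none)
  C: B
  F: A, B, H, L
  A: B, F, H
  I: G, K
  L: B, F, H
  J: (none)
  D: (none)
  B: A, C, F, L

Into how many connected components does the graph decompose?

From A: component {A, B, C, F, H, L}.
From D: component {D}.
From E: component {E}.
From G: component {G, I, K}.
From J: component {J}.
That's 5 components.

5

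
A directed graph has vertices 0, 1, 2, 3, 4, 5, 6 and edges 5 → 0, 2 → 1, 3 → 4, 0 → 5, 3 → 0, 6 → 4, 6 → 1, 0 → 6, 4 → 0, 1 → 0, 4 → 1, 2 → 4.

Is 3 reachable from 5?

Explore from 5.
Distance 1: reach 0.
Distance 2: reach 6.
Distance 3: reach 1, 4.
The search from 5 is exhausted; no directed path reaches 3.

No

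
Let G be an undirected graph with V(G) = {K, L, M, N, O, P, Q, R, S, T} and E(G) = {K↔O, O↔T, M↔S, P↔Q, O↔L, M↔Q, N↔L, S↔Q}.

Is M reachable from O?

Explore from O.
Distance 1: reach K, L, T.
Distance 2: reach N.
The search is exhausted without reaching M; it lies in a different component.

No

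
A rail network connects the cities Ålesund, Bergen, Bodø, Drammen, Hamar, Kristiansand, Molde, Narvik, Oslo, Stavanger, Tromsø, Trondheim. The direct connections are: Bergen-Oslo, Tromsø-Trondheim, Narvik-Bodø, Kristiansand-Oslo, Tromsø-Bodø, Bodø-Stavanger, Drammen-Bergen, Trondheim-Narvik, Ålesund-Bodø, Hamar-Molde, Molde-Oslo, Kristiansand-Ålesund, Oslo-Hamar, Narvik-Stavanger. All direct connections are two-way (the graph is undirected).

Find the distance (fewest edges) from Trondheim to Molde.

Distance 0: Trondheim.
Distance 1: Narvik, Tromsø.
Distance 2: Bodø, Stavanger.
Distance 3: Ålesund.
Distance 4: Kristiansand.
Distance 5: Oslo.
Distance 6: Bergen, Hamar, Molde — contains Molde.

6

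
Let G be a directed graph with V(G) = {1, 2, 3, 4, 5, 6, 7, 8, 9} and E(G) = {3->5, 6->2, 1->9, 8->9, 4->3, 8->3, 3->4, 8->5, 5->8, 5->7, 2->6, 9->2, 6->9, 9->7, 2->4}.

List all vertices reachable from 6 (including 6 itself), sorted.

Start at 6.
Its neighbours: 2, 9.
Then their neighbours: 4, 7.
Then next layer: 3.
Then next layer: 5.
Then next layer: 8.
Nothing further is reachable.

2, 3, 4, 5, 6, 7, 8, 9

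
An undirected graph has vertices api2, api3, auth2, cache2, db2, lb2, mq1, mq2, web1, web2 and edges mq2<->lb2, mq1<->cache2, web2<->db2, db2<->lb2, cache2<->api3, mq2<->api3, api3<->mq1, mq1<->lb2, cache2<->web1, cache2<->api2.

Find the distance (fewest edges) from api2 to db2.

4

Distance 0: api2.
Distance 1: cache2.
Distance 2: api3, mq1, web1.
Distance 3: lb2, mq2.
Distance 4: db2 — contains db2.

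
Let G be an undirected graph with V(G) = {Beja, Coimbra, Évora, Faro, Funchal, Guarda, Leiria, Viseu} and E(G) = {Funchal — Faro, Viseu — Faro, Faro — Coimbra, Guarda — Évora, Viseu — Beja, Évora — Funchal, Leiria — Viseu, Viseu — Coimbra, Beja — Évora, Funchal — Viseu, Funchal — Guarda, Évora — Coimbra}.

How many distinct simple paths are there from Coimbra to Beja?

16

Coimbra–Évora–Beja
Coimbra–Évora–Funchal–Faro–Viseu–Beja
Coimbra–Évora–Funchal–Viseu–Beja
Coimbra–Évora–Guarda–Funchal–Faro–Viseu–Beja
Coimbra–Évora–Guarda–Funchal–Viseu–Beja
Coimbra–Faro–Funchal–Évora–Beja
Coimbra–Faro–Funchal–Guarda–Évora–Beja
Coimbra–Faro–Funchal–Viseu–Beja
... and 8 more.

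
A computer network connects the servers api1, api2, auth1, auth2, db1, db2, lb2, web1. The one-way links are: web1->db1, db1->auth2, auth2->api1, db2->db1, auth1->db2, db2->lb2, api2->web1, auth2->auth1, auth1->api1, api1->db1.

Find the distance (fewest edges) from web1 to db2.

4

Distance 0: web1.
Distance 1: db1.
Distance 2: auth2.
Distance 3: api1, auth1.
Distance 4: db2 — contains db2.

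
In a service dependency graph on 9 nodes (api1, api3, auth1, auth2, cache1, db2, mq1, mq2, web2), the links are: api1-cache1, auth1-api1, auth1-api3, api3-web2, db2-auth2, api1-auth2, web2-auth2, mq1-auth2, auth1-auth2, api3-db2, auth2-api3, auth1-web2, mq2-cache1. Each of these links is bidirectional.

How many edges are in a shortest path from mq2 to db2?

4

Distance 0: mq2.
Distance 1: cache1.
Distance 2: api1.
Distance 3: auth1, auth2.
Distance 4: api3, db2, mq1, web2 — contains db2.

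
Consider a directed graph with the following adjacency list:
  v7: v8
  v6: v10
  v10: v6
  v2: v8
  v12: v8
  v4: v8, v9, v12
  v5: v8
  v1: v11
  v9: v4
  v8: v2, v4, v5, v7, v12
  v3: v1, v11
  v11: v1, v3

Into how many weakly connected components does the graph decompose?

From v1: component {v1, v3, v11}.
From v2: component {v2, v4, v5, v7, v8, v9, v12}.
From v6: component {v6, v10}.
That's 3 components.

3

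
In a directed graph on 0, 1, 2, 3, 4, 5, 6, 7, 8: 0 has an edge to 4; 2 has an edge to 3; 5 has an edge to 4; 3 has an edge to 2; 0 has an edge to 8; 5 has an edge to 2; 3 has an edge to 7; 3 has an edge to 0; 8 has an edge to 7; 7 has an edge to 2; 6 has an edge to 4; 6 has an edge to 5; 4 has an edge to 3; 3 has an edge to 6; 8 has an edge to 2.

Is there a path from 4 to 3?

Explore from 4.
Distance 1: reach 3.
Found 3.

Yes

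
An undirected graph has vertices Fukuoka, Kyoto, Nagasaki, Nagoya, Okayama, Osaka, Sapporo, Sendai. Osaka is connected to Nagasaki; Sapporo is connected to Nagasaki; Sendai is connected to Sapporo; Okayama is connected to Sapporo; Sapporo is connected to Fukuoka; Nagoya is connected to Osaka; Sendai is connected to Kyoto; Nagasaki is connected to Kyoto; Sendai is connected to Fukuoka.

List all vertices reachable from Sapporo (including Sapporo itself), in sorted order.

Start at Sapporo.
Its neighbours: Fukuoka, Nagasaki, Okayama, Sendai.
Then their neighbours: Kyoto, Osaka.
Then next layer: Nagoya.
Every vertex is now reached.

Fukuoka, Kyoto, Nagasaki, Nagoya, Okayama, Osaka, Sapporo, Sendai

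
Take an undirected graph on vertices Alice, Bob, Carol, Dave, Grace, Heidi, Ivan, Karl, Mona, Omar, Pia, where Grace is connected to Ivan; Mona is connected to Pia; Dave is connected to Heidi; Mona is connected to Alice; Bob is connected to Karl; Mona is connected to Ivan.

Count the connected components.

From Alice: component {Alice, Grace, Ivan, Mona, Pia}.
From Bob: component {Bob, Karl}.
From Carol: component {Carol}.
From Dave: component {Dave, Heidi}.
From Omar: component {Omar}.
That's 5 components.

5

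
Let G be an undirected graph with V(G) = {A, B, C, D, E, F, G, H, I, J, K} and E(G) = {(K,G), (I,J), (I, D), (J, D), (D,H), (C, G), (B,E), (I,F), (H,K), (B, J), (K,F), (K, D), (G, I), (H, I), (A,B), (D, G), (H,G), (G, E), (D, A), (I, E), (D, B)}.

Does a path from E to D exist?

Yes

Explore from E.
Distance 1: reach B, G, I.
Distance 2: reach A, C, D, F, H, J, K.
Found D.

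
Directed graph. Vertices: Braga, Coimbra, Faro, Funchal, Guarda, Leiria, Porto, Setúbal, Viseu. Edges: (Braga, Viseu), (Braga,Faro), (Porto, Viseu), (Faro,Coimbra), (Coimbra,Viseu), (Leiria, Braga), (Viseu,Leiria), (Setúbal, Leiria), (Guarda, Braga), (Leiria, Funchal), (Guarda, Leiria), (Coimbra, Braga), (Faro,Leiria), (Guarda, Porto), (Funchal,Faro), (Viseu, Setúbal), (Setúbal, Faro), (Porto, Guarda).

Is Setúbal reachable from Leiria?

Yes

Explore from Leiria.
Distance 1: reach Braga, Funchal.
Distance 2: reach Faro, Viseu.
Distance 3: reach Coimbra, Setúbal.
Found Setúbal.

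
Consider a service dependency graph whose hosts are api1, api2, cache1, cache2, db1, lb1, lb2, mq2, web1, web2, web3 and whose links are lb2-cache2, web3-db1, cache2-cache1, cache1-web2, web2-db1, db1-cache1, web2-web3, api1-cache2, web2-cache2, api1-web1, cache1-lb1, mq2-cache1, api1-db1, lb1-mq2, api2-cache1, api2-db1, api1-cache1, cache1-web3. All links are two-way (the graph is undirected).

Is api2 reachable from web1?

Explore from web1.
Distance 1: reach api1.
Distance 2: reach cache1, cache2, db1.
Distance 3: reach api2, lb1, lb2, mq2, web2, web3.
Found api2.

Yes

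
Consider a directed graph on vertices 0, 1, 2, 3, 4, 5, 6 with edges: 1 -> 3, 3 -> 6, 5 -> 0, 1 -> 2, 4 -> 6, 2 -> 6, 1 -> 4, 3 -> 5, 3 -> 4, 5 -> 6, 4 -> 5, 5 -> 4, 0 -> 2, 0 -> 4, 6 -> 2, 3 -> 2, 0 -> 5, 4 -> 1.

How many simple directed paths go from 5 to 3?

5→0→4→1→3
5→4→1→3

2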